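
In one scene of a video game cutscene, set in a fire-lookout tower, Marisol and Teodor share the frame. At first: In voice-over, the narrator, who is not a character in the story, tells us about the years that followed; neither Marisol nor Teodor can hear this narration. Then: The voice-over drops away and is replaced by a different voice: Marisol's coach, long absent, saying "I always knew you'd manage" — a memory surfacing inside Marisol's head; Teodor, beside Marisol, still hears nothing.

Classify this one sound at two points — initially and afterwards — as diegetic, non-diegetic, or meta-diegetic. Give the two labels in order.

Initially: the external narrator addresses only the audience — outside the story world → non-diegetic.
Afterwards: the replacement voice is a memory inside Marisol's mind specifically → meta-diegetic.

non-diegetic, meta-diegetic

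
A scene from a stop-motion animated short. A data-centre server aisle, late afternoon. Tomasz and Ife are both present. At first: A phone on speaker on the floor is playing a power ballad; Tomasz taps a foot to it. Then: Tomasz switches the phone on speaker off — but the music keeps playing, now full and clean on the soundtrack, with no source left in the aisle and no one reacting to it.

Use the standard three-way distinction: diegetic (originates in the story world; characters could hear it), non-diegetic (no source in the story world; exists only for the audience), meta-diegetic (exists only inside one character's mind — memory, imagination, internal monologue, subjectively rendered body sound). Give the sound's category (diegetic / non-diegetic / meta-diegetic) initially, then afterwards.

Initially: a phone on speaker is a real in-scene source and Tomasz reacts to it → diegetic.
Afterwards: there is no longer any in-world source and no one can hear it — it has become underscore → non-diegetic.

diegetic, non-diegetic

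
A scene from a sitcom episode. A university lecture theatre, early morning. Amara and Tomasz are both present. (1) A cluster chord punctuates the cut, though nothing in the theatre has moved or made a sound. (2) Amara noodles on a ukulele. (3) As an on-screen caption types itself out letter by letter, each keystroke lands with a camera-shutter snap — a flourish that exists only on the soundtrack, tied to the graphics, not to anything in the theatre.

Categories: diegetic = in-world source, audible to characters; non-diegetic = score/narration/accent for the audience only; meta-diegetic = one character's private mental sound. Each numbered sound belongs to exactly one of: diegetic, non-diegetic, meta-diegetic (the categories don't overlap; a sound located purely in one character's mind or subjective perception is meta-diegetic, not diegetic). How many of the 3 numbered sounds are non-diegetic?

(1) is non-diegetic: an editorial stinger — it belongs to the cut, not the story world.
(2) is diegetic: Amara is producing the music live, in the story world.
Sound (3): it accompanies on-screen graphics, not anything inside the story world, so non-diegetic.
Non-diegetic: (1), (3) — that's 2.

2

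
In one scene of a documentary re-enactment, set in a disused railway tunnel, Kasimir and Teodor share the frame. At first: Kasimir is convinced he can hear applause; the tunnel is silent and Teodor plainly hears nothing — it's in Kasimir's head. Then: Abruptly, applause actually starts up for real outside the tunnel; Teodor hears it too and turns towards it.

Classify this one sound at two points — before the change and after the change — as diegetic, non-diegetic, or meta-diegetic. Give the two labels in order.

meta-diegetic, diegetic

Before the change: only Kasimir 'hears' it — imagined, in his mind → meta-diegetic.
After the change: now there's a real external source and Teodor hears it too — in the story world → diegetic.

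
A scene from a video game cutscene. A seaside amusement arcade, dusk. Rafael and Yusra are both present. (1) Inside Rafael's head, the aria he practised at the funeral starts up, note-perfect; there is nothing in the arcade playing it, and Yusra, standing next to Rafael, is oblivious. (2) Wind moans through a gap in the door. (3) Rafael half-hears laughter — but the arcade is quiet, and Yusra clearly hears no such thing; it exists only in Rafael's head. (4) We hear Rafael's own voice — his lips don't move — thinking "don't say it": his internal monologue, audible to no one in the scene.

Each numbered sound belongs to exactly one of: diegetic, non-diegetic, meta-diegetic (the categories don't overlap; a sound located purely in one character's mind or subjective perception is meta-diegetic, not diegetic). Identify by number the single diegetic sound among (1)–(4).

2

(1) is meta-diegetic: the music is a memory playing inside Rafael's mind alone; no real-world source, Yusra can't hear it.
(2) is diegetic: wind is part of the location's real environment.
(3) is meta-diegetic: the sound is imagined by Rafael; nothing in the story world is producing it and Yusra can't hear it.
(4) internal monologue — inside Rafael's mind, not spoken into the scene → meta-diegetic.
Only (2) is diegetic.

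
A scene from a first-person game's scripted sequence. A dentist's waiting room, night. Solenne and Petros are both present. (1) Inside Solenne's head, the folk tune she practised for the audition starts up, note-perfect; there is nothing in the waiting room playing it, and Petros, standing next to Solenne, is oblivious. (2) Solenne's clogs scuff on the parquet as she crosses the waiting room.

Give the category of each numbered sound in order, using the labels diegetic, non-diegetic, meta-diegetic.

(1) it lives in Solenne's subjectivity, not in the waiting room → meta-diegetic.
(2) is diegetic: a character's body making contact with the set — an in-world sound.

meta-diegetic, diegetic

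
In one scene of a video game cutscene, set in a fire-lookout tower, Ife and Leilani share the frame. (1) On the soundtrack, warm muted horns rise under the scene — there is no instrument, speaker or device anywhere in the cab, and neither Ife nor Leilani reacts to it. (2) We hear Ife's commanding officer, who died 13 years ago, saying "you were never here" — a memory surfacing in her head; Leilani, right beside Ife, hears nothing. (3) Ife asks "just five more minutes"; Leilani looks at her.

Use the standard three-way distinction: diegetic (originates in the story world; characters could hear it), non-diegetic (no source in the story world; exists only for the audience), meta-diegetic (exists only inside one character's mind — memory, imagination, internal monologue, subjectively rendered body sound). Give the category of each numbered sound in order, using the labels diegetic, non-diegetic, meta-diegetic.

non-diegetic, meta-diegetic, diegetic

Sound (1): nothing in the cab produces it and the characters don't hear it — pure soundtrack, so non-diegetic.
(2) is meta-diegetic: a remembered line, private to Ife — not present in the room, not audible to Leilani.
(3) Ife is a character speaking aloud in the scene → diegetic.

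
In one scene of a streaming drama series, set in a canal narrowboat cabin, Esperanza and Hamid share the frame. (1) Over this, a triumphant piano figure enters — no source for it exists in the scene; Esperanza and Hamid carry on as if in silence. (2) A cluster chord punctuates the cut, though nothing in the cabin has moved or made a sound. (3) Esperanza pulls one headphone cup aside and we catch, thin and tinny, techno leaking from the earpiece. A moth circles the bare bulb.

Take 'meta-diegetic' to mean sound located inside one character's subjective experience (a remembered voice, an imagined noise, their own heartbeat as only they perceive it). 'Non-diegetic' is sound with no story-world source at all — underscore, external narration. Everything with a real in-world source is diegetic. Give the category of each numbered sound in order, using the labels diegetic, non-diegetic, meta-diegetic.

(1) nothing in the cabin produces it and the characters don't hear it — pure soundtrack → non-diegetic.
(2) it's a sound-design accent with no in-world source; no one in the scene can hear it → non-diegetic.
Sound (3): the headphones are an on-screen source, so diegetic.

non-diegetic, non-diegetic, diegetic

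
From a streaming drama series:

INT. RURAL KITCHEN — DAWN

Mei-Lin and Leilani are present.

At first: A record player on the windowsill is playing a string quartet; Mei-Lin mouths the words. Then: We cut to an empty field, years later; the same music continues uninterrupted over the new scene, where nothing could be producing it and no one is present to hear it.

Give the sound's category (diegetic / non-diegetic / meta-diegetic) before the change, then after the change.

Before the change: a record player is a real in-scene source and Mei-Lin reacts to it → diegetic.
After the change: there is no longer any in-world source and no one can hear it — it has become underscore → non-diegetic.

diegetic, non-diegetic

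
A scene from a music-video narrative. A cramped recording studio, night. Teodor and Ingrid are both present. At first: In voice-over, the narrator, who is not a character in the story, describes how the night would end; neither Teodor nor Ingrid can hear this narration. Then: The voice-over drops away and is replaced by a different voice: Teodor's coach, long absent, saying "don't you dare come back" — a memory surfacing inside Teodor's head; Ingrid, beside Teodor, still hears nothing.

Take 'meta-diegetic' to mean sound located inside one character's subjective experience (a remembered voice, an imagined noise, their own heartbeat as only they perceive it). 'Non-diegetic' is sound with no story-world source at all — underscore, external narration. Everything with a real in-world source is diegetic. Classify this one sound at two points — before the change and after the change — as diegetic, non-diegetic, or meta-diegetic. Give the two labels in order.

Before the change: the external narrator addresses only the audience — outside the story world → non-diegetic.
After the change: the replacement voice is a memory inside Teodor's mind specifically → meta-diegetic.

non-diegetic, meta-diegetic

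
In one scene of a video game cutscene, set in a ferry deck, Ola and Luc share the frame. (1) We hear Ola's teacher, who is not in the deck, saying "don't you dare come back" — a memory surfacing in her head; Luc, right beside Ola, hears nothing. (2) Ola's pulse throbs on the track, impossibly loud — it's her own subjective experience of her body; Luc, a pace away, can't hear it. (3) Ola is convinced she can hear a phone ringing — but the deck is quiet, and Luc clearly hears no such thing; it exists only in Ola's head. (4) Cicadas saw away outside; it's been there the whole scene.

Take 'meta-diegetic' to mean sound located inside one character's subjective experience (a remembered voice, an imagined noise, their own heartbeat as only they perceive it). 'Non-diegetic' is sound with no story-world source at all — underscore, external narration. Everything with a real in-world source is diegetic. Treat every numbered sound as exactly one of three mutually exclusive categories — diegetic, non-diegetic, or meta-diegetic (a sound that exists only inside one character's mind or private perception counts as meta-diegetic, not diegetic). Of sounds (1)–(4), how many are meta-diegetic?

(1) it's Ola's recollection rendered as sound; the other character can't hear it → meta-diegetic.
(2) a subjective body sound — Ola's private perception, inaudible to Luc → meta-diegetic.
(3) is meta-diegetic: Ola alone 'hears' it — an imagined sound, not present in the space.
Sound (4): it's the actual ambient sound of the location, so diegetic.
So 3 of the 4 are meta-diegetic: (1), (2), (3).

3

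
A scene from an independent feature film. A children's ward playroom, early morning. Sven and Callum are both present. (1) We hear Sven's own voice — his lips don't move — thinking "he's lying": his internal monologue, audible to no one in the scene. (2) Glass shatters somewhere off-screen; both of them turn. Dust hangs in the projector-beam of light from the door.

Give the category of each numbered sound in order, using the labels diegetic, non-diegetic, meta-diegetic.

Sound (1): Sven's thought-voice: a private mental sound no other character can hear, so meta-diegetic.
Sound (2): the sound comes from glass physically present in the location, so diegetic.

meta-diegetic, diegetic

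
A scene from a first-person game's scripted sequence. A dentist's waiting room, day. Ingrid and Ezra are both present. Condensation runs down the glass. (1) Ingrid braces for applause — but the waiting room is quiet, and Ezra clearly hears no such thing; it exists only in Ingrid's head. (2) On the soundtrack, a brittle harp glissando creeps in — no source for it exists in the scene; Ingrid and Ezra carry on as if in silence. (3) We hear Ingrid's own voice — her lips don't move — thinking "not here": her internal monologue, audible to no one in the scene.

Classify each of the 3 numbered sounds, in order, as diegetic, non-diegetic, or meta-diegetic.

meta-diegetic, non-diegetic, meta-diegetic

Sound (1): Ingrid alone 'hears' it — an imagined sound, not present in the space, so meta-diegetic.
(2) is non-diegetic: score with no on-screen or off-screen source; it exists for the audience alone.
Sound (3): Ingrid's thought-voice: a private mental sound no other character can hear, so meta-diegetic.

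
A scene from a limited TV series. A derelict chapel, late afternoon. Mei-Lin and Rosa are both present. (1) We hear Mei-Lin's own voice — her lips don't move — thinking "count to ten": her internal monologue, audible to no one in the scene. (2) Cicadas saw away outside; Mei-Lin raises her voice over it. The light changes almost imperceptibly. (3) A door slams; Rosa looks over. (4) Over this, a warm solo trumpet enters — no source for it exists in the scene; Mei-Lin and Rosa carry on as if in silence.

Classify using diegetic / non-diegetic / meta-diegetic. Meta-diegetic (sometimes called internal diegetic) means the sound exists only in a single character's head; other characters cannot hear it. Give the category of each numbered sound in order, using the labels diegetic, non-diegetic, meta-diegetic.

Sound (1): Mei-Lin's thought-voice: a private mental sound no other character can hear, so meta-diegetic.
(2) is diegetic: it's the actual ambient sound of the location.
(3) a door is a real object/event in the scene's world → diegetic.
(4) score with no on-screen or off-screen source; it exists for the audience alone → non-diegetic.

meta-diegetic, diegetic, diegetic, non-diegetic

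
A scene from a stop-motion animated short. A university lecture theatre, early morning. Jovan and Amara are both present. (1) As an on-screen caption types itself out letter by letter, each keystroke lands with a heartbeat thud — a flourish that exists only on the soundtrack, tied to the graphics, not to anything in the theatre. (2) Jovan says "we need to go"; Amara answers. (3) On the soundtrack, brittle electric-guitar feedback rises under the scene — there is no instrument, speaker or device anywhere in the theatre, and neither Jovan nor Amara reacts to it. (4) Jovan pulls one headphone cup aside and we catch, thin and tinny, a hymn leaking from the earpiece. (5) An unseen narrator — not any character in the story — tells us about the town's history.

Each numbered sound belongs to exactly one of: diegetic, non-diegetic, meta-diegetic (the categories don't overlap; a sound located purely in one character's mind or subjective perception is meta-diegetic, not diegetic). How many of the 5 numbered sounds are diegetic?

(1) is non-diegetic: the caption isn't part of the story world, so neither is the sound tied to it.
(2) spoken by a character present in the story world → diegetic.
(3) nothing in the theatre produces it and the characters don't hear it — pure soundtrack → non-diegetic.
(4) is diegetic: it's leaking from a physical pair of headphones in the scene.
(5) is non-diegetic: commentary laid over the scene from outside the fiction.
Diegetic: (2), (4) — that's 2.

2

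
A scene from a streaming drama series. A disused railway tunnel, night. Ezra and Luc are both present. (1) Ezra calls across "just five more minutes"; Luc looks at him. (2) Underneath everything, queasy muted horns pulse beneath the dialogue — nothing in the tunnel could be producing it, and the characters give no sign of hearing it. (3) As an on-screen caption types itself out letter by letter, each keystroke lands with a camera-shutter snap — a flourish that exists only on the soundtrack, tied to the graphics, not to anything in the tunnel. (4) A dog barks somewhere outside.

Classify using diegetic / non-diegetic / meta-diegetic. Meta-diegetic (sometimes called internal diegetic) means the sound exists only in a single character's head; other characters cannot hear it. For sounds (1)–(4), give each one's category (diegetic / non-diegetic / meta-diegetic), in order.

(1) is diegetic: Ezra is a character speaking aloud in the scene.
(2) score with no on-screen or off-screen source; it exists for the audience alone → non-diegetic.
(3) it accompanies on-screen graphics, not anything inside the story world → non-diegetic.
(4) is diegetic: an in-world source (a dog); characters could hear it.

diegetic, non-diegetic, non-diegetic, diegetic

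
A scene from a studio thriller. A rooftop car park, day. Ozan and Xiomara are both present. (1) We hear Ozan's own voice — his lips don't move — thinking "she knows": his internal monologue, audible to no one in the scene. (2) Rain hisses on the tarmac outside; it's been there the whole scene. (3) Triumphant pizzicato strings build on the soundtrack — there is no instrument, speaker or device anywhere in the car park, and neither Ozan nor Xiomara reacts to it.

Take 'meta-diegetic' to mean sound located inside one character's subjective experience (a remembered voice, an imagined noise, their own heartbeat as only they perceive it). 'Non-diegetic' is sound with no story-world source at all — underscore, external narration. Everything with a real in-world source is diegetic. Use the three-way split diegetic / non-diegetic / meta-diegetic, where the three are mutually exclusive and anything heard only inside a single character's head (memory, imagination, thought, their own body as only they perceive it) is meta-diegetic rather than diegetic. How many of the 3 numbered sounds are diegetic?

1

(1) is meta-diegetic: internal monologue — inside Ozan's mind, not spoken into the scene.
(2) is diegetic: ambient/room sound belonging to the story's physical space.
(3) nothing in the car park produces it and the characters don't hear it — pure soundtrack → non-diegetic.
Diegetic: (2) — that's 1.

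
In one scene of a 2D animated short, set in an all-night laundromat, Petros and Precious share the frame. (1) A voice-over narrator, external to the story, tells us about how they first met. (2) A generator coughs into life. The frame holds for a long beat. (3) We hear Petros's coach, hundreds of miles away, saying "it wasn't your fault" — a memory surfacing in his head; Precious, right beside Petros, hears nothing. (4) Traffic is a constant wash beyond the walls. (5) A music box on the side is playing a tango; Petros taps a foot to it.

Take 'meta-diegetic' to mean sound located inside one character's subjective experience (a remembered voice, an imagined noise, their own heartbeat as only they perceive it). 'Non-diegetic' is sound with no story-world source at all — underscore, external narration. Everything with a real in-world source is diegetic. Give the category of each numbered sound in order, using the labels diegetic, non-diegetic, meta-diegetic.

Sound (1): the narrator exists outside the story world, addressing only the audience, so non-diegetic.
Sound (2): an in-world source (a generator); characters could hear it, so diegetic.
(3) it's Petros's recollection rendered as sound; the other character can't hear it → meta-diegetic.
(4) is diegetic: it's the actual ambient sound of the location.
Sound (5): source music from a music box, which exists in the story world, so diegetic.

non-diegetic, diegetic, meta-diegetic, diegetic, diegetic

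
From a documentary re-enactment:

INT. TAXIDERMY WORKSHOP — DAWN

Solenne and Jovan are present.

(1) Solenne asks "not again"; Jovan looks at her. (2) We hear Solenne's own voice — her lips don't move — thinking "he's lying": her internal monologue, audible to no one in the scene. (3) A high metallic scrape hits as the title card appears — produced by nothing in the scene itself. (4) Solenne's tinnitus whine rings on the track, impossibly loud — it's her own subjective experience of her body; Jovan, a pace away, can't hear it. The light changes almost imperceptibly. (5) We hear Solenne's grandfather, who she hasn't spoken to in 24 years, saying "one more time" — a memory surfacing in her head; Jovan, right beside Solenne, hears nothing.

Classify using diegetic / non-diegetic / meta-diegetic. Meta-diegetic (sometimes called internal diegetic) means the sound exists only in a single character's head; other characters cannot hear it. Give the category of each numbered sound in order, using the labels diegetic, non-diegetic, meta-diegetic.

diegetic, meta-diegetic, non-diegetic, meta-diegetic, meta-diegetic

(1) is diegetic: Solenne is a character speaking aloud in the scene.
(2) is meta-diegetic: Solenne's thought-voice: a private mental sound no other character can hear.
(3) nothing in the scene produces it; it's an accent added for the audience → non-diegetic.
Sound (4): a subjective body sound — Solenne's private perception, inaudible to Jovan, so meta-diegetic.
(5) the voice is a memory playing only inside Solenne's mind; Jovan can't hear it → meta-diegetic.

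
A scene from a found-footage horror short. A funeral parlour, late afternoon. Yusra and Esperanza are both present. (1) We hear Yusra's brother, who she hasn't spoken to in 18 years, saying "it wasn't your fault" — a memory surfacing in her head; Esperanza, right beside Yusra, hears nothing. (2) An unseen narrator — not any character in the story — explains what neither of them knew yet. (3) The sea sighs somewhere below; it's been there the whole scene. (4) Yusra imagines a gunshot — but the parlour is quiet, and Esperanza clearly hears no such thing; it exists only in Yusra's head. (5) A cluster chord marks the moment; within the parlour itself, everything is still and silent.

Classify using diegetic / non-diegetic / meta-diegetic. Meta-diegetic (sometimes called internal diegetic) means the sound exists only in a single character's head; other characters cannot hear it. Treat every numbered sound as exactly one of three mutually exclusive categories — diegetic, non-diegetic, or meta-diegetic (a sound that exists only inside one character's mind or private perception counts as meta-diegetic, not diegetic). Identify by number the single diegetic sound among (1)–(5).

(1) it's Yusra's recollection rendered as sound; the other character can't hear it → meta-diegetic.
Sound (2): the narrator exists outside the story world, addressing only the audience, so non-diegetic.
(3) is diegetic: the sea is part of the location's real environment.
Sound (4): subjective to Yusra: the parlour is silent and Esperanza hears nothing, so meta-diegetic.
Sound (5): it's a sound-design accent with no in-world source; no one in the scene can hear it, so non-diegetic.
Only (3) is diegetic.

3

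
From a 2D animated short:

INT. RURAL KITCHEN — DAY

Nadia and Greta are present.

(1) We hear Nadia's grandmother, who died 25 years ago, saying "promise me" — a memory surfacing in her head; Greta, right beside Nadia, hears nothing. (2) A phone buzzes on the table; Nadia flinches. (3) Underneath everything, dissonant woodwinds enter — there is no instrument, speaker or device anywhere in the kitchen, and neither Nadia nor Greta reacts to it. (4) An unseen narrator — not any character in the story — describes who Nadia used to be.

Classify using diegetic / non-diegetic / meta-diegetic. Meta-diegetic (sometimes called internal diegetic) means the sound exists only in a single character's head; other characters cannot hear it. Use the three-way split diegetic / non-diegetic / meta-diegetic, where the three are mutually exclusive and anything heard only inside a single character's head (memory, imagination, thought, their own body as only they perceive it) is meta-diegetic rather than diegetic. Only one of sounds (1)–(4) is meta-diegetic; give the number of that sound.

1

Sound (1): the voice is a memory playing only inside Nadia's mind; Greta can't hear it, so meta-diegetic.
(2) the sound comes from a phone physically present in the location → diegetic.
(3) is non-diegetic: it has no source in the story world and no character can hear it — it's underscore.
Sound (4): commentary laid over the scene from outside the fiction, so non-diegetic.
Only (1) is meta-diegetic.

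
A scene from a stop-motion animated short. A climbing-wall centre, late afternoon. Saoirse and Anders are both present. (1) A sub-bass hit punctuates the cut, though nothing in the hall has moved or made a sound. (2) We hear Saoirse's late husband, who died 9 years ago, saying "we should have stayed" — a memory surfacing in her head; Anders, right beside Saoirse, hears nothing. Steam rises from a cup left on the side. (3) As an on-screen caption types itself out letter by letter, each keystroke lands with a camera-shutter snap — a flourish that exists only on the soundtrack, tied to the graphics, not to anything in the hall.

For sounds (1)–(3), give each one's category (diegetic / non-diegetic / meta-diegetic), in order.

non-diegetic, meta-diegetic, non-diegetic

Sound (1): nothing in the scene produces it; it's an accent added for the audience, so non-diegetic.
(2) a remembered line, private to Saoirse — not present in the room, not audible to Anders → meta-diegetic.
Sound (3): it accompanies on-screen graphics, not anything inside the story world, so non-diegetic.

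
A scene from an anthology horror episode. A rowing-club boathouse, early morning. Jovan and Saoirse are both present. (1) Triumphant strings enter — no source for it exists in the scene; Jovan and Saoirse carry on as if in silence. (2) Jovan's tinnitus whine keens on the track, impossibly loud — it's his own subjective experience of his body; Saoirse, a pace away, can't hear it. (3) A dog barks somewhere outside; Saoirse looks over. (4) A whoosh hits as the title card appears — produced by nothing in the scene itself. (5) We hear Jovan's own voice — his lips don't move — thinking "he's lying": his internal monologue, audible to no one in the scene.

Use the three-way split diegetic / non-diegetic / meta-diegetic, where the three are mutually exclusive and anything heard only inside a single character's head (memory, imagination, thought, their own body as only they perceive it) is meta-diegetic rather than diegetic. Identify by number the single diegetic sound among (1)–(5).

(1) score with no on-screen or off-screen source; it exists for the audience alone → non-diegetic.
(2) point-of-audition from inside Jovan's body; not a sound in the room → meta-diegetic.
(3) is diegetic: an in-world source (a dog); characters could hear it.
(4) is non-diegetic: nothing in the scene produces it; it's an accent added for the audience.
(5) it's Jovan's unspoken thought, heard only by the audience via his subjectivity → meta-diegetic.
Only (3) is diegetic.

3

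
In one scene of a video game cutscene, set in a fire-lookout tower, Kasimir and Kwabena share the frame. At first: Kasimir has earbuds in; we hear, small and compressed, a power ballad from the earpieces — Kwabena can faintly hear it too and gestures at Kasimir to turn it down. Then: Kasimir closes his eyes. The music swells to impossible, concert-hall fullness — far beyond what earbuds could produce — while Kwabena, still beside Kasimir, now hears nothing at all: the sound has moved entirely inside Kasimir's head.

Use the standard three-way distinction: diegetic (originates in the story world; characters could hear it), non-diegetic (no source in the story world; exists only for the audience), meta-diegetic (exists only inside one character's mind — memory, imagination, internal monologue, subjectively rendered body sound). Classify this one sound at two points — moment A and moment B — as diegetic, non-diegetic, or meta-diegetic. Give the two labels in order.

Moment A: the earbuds are a physical source both characters can hear → diegetic.
Moment B: the music now exists only as Kasimir's subjective experience; Kwabena can no longer hear it → meta-diegetic.

diegetic, meta-diegetic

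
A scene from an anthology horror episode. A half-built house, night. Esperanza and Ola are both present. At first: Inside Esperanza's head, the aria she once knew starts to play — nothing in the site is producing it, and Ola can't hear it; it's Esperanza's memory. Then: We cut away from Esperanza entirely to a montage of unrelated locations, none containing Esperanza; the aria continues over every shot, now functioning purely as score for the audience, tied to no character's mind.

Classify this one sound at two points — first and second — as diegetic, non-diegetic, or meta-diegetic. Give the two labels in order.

First: the music lives inside Esperanza's mind alone; Ola can't hear it → meta-diegetic.
Second: once it plays over shots Esperanza isn't in, detached from any character's subjectivity, it's conventional underscore → non-diegetic.

meta-diegetic, non-diegetic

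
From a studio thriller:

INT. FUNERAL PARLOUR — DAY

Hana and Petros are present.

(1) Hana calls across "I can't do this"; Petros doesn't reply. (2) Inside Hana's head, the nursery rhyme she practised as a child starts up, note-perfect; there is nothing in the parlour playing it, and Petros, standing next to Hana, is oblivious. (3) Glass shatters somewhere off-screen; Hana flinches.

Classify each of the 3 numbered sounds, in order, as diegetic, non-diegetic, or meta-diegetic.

diegetic, meta-diegetic, diegetic

Sound (1): Hana is a character speaking aloud in the scene, so diegetic.
(2) remembered music, private to Hana — Petros is oblivious because it isn't in the room → meta-diegetic.
Sound (3): glass is a real object/event in the scene's world, so diegetic.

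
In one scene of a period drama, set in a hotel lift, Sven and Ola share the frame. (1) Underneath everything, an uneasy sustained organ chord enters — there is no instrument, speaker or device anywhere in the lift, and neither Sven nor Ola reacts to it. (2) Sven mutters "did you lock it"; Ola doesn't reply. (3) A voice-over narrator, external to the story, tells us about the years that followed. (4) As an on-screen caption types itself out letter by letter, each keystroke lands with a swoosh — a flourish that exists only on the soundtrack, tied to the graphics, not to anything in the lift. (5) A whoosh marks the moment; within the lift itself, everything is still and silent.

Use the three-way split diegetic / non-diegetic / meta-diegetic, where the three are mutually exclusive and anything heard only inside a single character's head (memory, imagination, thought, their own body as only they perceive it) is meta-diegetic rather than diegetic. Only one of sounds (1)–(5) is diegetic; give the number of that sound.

(1) score with no on-screen or off-screen source; it exists for the audience alone → non-diegetic.
(2) on-screen dialogue — Sven speaks and Ola is there to hear → diegetic.
(3) is non-diegetic: commentary laid over the scene from outside the fiction.
Sound (4): the caption isn't part of the story world, so neither is the sound tied to it, so non-diegetic.
Sound (5): it's a sound-design accent with no in-world source; no one in the scene can hear it, so non-diegetic.
Only (2) is diegetic.

2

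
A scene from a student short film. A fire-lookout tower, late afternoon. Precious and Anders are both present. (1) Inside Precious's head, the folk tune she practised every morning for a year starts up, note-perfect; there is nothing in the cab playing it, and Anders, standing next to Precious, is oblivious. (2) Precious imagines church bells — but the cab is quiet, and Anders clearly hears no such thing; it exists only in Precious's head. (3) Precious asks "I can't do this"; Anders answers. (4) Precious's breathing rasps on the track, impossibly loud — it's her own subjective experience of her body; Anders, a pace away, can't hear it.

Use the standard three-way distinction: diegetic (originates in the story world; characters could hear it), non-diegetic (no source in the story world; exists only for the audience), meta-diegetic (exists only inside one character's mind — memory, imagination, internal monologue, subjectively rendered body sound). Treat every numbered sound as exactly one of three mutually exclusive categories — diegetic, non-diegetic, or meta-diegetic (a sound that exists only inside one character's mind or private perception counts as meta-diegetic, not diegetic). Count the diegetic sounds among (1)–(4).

1

(1) is meta-diegetic: the music is a memory playing inside Precious's mind alone; no real-world source, Anders can't hear it.
(2) Precious alone 'hears' it — an imagined sound, not present in the space → meta-diegetic.
Sound (3): spoken by a character present in the story world, so diegetic.
Sound (4): a subjective body sound — Precious's private perception, inaudible to Anders, so meta-diegetic.
So 1 of the 4 is diegetic: (3).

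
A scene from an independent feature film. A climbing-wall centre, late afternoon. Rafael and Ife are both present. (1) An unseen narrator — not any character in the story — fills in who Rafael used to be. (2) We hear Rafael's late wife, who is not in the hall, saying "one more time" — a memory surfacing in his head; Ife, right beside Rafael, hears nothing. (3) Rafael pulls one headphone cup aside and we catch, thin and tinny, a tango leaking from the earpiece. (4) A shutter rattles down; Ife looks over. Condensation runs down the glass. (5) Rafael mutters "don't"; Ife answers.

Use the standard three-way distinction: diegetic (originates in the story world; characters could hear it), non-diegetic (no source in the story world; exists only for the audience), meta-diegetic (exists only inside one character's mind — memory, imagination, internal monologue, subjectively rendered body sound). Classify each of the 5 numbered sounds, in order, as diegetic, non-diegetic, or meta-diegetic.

non-diegetic, meta-diegetic, diegetic, diegetic, diegetic

Sound (1): commentary laid over the scene from outside the fiction, so non-diegetic.
(2) is meta-diegetic: the voice is a memory playing only inside Rafael's mind; Ife can't hear it.
(3) is diegetic: the earpiece is a real device on Rafael's head — source music.
(4) is diegetic: the sound comes from a shutter physically present in the location.
(5) is diegetic: Rafael is a character speaking aloud in the scene.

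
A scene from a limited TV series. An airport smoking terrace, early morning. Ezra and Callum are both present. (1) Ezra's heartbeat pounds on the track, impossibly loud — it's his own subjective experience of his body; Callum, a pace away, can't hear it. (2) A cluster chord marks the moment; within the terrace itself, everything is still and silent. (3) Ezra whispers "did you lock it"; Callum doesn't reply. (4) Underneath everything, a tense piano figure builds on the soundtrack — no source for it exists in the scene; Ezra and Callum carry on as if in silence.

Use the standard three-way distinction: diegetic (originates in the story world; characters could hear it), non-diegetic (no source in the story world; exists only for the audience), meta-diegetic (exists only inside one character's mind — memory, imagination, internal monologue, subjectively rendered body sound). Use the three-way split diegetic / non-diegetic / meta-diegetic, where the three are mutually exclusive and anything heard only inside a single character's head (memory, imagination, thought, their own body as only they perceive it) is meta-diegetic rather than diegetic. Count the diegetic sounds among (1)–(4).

(1) is meta-diegetic: a subjective body sound — Ezra's private perception, inaudible to Callum.
(2) is non-diegetic: nothing in the scene produces it; it's an accent added for the audience.
(3) is diegetic: Ezra is a character speaking aloud in the scene.
Sound (4): nothing in the terrace produces it and the characters don't hear it — pure soundtrack, so non-diegetic.
Diegetic: (3) — that's 1.

1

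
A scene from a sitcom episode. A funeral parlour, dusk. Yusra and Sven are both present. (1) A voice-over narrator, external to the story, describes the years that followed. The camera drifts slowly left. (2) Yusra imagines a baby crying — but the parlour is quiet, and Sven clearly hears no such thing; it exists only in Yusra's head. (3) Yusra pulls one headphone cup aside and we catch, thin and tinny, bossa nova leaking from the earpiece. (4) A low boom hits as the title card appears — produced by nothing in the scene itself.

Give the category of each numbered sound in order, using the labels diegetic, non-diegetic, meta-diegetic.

non-diegetic, meta-diegetic, diegetic, non-diegetic

(1) is non-diegetic: external voice-over — not a character, not heard by anyone in the scene.
(2) is meta-diegetic: subjective to Yusra: the parlour is silent and Sven hears nothing.
(3) the headphones are an on-screen source → diegetic.
Sound (4): an editorial stinger — it belongs to the cut, not the story world, so non-diegetic.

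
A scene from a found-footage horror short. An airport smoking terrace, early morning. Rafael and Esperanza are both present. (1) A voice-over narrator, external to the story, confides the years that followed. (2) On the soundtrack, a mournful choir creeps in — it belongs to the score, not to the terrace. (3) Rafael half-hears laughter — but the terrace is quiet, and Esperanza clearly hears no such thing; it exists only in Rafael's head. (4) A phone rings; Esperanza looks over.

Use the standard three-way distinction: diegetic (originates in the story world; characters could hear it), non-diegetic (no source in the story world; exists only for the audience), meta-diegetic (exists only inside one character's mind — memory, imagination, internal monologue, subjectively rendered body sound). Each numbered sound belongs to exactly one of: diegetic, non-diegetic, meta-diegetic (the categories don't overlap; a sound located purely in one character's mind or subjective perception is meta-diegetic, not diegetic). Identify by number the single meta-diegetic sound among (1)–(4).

(1) is non-diegetic: the narrator exists outside the story world, addressing only the audience.
Sound (2): nothing in the terrace produces it and the characters don't hear it — pure soundtrack, so non-diegetic.
(3) is meta-diegetic: the sound is imagined by Rafael; nothing in the story world is producing it and Esperanza can't hear it.
(4) is diegetic: an in-world source (a phone); characters could hear it.
Only (3) is meta-diegetic.

3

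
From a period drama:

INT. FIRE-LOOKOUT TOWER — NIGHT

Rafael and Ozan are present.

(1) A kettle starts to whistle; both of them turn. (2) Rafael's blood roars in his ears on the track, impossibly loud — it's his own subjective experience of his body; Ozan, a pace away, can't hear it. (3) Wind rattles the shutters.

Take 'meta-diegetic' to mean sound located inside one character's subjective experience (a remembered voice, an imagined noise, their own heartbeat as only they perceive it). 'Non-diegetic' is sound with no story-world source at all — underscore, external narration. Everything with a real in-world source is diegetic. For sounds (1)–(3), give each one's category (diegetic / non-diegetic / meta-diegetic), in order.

Sound (1): the sound comes from a kettle physically present in the location, so diegetic.
(2) it's Rafael's internal bodily sensation rendered as sound; only Rafael 'hears' it → meta-diegetic.
(3) it's the actual ambient sound of the location → diegetic.

diegetic, meta-diegetic, diegetic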